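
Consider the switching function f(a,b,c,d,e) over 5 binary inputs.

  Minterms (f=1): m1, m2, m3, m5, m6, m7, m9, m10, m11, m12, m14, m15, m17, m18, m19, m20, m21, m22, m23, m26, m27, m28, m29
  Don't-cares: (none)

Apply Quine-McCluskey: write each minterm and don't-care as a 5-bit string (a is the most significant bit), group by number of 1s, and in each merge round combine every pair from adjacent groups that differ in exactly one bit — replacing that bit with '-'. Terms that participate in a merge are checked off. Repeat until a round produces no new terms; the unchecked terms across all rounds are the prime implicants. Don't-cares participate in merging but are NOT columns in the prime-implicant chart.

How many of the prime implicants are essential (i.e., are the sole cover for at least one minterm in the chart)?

5

Round 0: 00001✓ 00010✓ 00011✓ 00101✓ 00110✓ 00111✓ 01001✓ 01010✓ 01011✓ 01100✓ 01110✓ 01111✓ 10001✓ 10010✓ 10011✓ 10100✓ 10101✓ 10110✓ 10111✓ 11010✓ 11011✓ 11100✓ 11101✓
Round 1: -0001✓ -0010✓ -0011✓ -0101✓ -0110✓ -0111✓ -1010✓ -1011✓ -1100 0-001✓ 0-010✓ 0-011✓ 0-110✓ 0-111✓ 00-01✓ 00-10✓ 00-11✓ 000-1✓ 0001-✓ 001-1✓ 0011-✓ 01-10✓ 01-11✓ 010-1✓ 0101-✓ 011-0 0111-✓ 1-010✓ 1-011✓ 1-100✓ 1-101✓ 10-01✓ 10-10✓ 10-11✓ 100-1✓ 1001-✓ 101-0✓ 101-1✓ 1010-✓ 1011-✓ 1101-✓ 1110-✓
Round 2: --010✓ --011✓ -0-01✓ -0-10✓ -0-11✓ -00-1✓ -001-✓ -01-1✓ -011-✓ -101-✓ 0--10✓ 0--11✓ 0-0-1 0-01-✓ 0-11-✓ 00--1✓ 00-1-✓ 01-1-✓ 1-01-✓ 1-10- 10--1✓ 10-1-✓ 101--
Round 3: --01- -0--1 -0-1- 0--1-
PIs = {--01-, -0--1, -0-1-, -1100, 0--1-, 0-0-1, 011-0, 1-10-, 101--}
Coverage chart:
  m1: -0--1,0-0-1
  m2: --01-,-0-1-,0--1-
  m3: --01-,-0--1,-0-1-,0--1-,0-0-1
  m5: -0--1 ←essential
  m6: -0-1-,0--1-
  m7: -0--1,-0-1-,0--1-
  m9: 0-0-1 ←essential
  m10: --01-,0--1-
  m11: --01-,0--1-,0-0-1
  m12: -1100,011-0
  m14: 0--1-,011-0
  m15: 0--1- ←essential
  m17: -0--1 ←essential
  m18: --01-,-0-1-
  m19: --01-,-0--1,-0-1-
  m20: 1-10-,101--
  m21: -0--1,1-10-,101--
  m22: -0-1-,101--
  m23: -0--1,-0-1-,101--
  m26: --01- ←essential
  m27: --01- ←essential
  m28: -1100,1-10-
  m29: 1-10- ←essential
Essential: --01-, -0--1, 0--1-, 0-0-1, 1-10-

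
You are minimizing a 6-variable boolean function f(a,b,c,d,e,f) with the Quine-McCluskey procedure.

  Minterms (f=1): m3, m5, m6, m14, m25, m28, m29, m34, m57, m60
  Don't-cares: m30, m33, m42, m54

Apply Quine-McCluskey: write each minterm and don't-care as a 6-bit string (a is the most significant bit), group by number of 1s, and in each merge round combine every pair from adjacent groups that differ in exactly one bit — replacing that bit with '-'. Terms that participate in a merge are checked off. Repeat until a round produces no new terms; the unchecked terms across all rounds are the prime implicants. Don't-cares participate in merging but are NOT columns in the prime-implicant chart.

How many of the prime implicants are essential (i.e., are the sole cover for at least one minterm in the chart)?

Round 0: 000011 000101 000110✓ 001110✓ 011001✓ 011100✓ 011101✓ 011110✓ 100001 100010✓ 101010✓ 110110 111001✓ 111100✓
Round 1: -11001 -11100 0-1110 00-110 011-01 0111-0 01110- 10-010
PIs = {-11001, -11100, 0-1110, 00-110, 000011, 000101, 011-01, 0111-0, 01110-, 10-010, 100001, 110110}
Coverage chart:
  m3: 000011 ←essential
  m5: 000101 ←essential
  m6: 00-110 ←essential
  m14: 0-1110,00-110
  m25: -11001,011-01
  m28: -11100,0111-0,01110-
  m29: 011-01,01110-
  m34: 10-010 ←essential
  m57: -11001 ←essential
  m60: -11100 ←essential
Essential: -11001, -11100, 00-110, 000011, 000101, 10-010

6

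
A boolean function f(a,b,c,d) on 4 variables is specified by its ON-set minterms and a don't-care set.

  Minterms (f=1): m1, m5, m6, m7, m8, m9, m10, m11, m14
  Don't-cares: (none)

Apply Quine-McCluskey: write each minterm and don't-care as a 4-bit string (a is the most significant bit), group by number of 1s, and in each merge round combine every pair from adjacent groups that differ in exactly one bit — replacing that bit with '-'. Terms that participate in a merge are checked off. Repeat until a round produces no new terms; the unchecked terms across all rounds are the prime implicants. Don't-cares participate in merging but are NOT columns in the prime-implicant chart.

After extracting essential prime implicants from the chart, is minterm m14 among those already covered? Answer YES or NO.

[col 0] 0001*, 0101*, 0110*, 0111*, 1000*, 1001*, 1010*, 1011*, 1110*
[col 1] -001, -110, 0-01, 01-1, 011-, 1-10, 10-0*, 10-1*, 100-*, 101-*
[col 2] 10--
Prime implicants: -001, -110, 0-01, 01-1, 011-, 1-10, 10--
PI chart (minterm → PIs covering it):
  1 | -001,0-01
  5 | 0-01,01-1
  6 | -110,011-
  7 | 01-1,011-
  8 | 10--  (sole → essential)
  9 | -001,10--
  10 | 1-10,10--
  11 | 10--  (sole → essential)
  14 | -110,1-10
Essential prime implicants: 10--

NO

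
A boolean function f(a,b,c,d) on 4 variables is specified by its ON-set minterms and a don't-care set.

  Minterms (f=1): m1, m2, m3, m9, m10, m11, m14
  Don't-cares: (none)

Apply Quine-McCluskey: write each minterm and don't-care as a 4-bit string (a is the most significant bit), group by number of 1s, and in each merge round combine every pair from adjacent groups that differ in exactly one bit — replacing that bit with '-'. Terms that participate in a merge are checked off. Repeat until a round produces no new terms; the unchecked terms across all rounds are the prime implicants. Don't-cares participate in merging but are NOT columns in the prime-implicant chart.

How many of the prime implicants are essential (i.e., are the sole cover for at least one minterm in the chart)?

3

[col 0] 0001*, 0010*, 0011*, 1001*, 1010*, 1011*, 1110*
[col 1] -001*, -010*, -011*, 00-1*, 001-*, 1-10, 10-1*, 101-*
[col 2] -0-1, -01-
Prime implicants: -0-1, -01-, 1-10
PI chart (minterm → PIs covering it):
  1 | -0-1  (sole → essential)
  2 | -01-  (sole → essential)
  3 | -0-1,-01-
  9 | -0-1  (sole → essential)
  10 | -01-,1-10
  11 | -0-1,-01-
  14 | 1-10  (sole → essential)
Essential prime implicants: -0-1, -01-, 1-10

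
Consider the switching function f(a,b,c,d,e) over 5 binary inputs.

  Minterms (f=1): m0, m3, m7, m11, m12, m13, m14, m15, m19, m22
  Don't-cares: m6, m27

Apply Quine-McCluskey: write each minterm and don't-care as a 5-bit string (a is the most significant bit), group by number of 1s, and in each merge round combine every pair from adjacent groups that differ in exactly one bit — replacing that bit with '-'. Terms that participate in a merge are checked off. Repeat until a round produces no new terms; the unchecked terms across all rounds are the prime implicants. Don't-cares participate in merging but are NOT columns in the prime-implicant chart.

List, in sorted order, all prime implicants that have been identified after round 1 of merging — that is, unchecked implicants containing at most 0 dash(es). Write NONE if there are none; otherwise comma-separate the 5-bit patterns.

00000

Round 0: 00000 00011✓ 00110✓ 00111✓ 01011✓ 01100✓ 01101✓ 01110✓ 01111✓ 10011✓ 10110✓ 11011✓
Round 1: -0011✓ -0110 -1011✓ 0-011✓ 0-110✓ 0-111✓ 00-11✓ 0011-✓ 01-11✓ 011-0✓ 011-1✓ 0110-✓ 0111-✓ 1-011✓
Round 2: --011 0--11 0-11- 011--
PIs = {--011, -0110, 0--11, 0-11-, 00000, 011--}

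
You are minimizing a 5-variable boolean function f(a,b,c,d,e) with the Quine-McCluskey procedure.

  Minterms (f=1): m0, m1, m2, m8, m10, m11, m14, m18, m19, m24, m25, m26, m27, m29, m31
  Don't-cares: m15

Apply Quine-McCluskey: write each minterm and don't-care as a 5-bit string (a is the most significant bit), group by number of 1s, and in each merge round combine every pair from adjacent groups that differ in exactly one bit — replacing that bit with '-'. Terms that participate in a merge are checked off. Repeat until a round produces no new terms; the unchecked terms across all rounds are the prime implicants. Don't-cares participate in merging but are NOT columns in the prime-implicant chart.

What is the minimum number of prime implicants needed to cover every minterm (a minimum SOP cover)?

6

size-2^0 implicants → 00000(✓)  00001(✓)  00010(✓)  01000(✓)  01010(✓)  01011(✓)  01110(✓)  01111(✓)  10010(✓)  10011(✓)  11000(✓)  11001(✓)  11010(✓)  11011(✓)  11101(✓)  11111(✓)
size-2^1 implicants → -0010(✓)  -1000(✓)  -1010(✓)  -1011(✓)  -1111(✓)  0-000(✓)  0-010(✓)  000-0(✓)  0000-  01-10(✓)  01-11(✓)  010-0(✓)  0101-(✓)  0111-(✓)  1-010(✓)  1-011(✓)  1001-(✓)  11-01(✓)  11-11(✓)  110-0(✓)  110-1(✓)  1100-(✓)  1101-(✓)  111-1(✓)
size-2^2 implicants → --010  -1-11  -10-0  -101-  0-0-0  01-1-  1-01-  11--1  110--
Unchecked terms (primes): --010, -1-11, -10-0, -101-, 0-0-0, 0000-, 01-1-, 1-01-, 11--1, 110--
Minterm coverage:
  m0 ⊆ 0-0-0,0000-
  m1 ⊆ 0000- [E]
  m2 ⊆ --010,0-0-0
  m8 ⊆ -10-0,0-0-0
  m10 ⊆ --010,-10-0,-101-,0-0-0,01-1-
  m11 ⊆ -1-11,-101-,01-1-
  m14 ⊆ 01-1- [E]
  m18 ⊆ --010,1-01-
  m19 ⊆ 1-01- [E]
  m24 ⊆ -10-0,110--
  m25 ⊆ 11--1,110--
  m26 ⊆ --010,-10-0,-101-,1-01-,110--
  m27 ⊆ -1-11,-101-,1-01-,11--1,110--
  m29 ⊆ 11--1 [E]
  m31 ⊆ -1-11,11--1
E = {0000-, 01-1-, 1-01-, 11--1}
Petrick residual → --010, -10-0
Cover = c'de' + bc'e' + a'b'c'd' + a'bd + ac'd + abe  |cover|=6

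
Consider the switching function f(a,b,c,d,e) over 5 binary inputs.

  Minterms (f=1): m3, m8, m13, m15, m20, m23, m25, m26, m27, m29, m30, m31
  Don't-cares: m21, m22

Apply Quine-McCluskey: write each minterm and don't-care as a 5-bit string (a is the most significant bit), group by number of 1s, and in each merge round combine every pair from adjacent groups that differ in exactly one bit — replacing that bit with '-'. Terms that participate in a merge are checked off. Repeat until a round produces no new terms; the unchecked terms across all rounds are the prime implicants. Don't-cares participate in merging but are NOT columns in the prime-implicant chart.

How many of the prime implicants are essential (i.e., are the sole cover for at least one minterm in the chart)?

6

Round 0: 00011 01000 01101✓ 01111✓ 10100✓ 10101✓ 10110✓ 10111✓ 11001✓ 11010✓ 11011✓ 11101✓ 11110✓ 11111✓
Round 1: -1101✓ -1111✓ 011-1✓ 1-101✓ 1-110✓ 1-111✓ 101-0✓ 101-1✓ 1010-✓ 1011-✓ 11-01✓ 11-10✓ 11-11✓ 110-1✓ 1101-✓ 111-1✓ 1111-✓
Round 2: -11-1 1-1-1 1-11- 101-- 11--1 11-1-
PIs = {-11-1, 00011, 01000, 1-1-1, 1-11-, 101--, 11--1, 11-1-}
Coverage chart:
  m3: 00011 ←essential
  m8: 01000 ←essential
  m13: -11-1 ←essential
  m15: -11-1 ←essential
  m20: 101-- ←essential
  m23: 1-1-1,1-11-,101--
  m25: 11--1 ←essential
  m26: 11-1- ←essential
  m27: 11--1,11-1-
  m29: -11-1,1-1-1,11--1
  m30: 1-11-,11-1-
  m31: -11-1,1-1-1,1-11-,11--1,11-1-
Essential: -11-1, 00011, 01000, 101--, 11--1, 11-1-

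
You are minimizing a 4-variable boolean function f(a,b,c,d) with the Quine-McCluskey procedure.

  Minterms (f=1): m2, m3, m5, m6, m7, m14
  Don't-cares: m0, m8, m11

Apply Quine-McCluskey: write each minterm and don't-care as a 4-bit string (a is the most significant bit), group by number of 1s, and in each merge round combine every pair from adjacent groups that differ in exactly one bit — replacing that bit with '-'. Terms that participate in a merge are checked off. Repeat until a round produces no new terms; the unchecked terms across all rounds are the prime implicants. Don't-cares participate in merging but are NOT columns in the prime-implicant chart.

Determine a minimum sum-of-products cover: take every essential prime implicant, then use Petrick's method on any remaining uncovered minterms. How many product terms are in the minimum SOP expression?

3

Round 0: 0000✓ 0010✓ 0011✓ 0101✓ 0110✓ 0111✓ 1000✓ 1011✓ 1110✓
Round 1: -000 -011 -110 0-10✓ 0-11✓ 00-0 001-✓ 01-1 011-✓
Round 2: 0-1-
PIs = {-000, -011, -110, 0-1-, 00-0, 01-1}
Coverage chart:
  m2: 0-1-,00-0
  m3: -011,0-1-
  m5: 01-1 ←essential
  m6: -110,0-1-
  m7: 0-1-,01-1
  m14: -110 ←essential
Essential: -110, 01-1
Petrick residual → 0-1-
Min cover (3 terms): bcd' + a'c + a'bd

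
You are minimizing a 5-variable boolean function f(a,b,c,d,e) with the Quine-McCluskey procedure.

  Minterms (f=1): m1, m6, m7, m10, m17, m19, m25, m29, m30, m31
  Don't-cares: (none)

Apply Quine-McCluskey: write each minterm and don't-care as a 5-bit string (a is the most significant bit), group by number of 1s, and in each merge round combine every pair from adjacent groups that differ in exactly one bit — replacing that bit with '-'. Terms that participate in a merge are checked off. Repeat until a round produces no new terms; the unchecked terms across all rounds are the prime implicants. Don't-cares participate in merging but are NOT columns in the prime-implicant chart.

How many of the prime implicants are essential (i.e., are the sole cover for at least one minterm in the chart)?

size-2^0 implicants → 00001(✓)  00110(✓)  00111(✓)  01010  10001(✓)  10011(✓)  11001(✓)  11101(✓)  11110(✓)  11111(✓)
size-2^1 implicants → -0001  0011-  1-001  100-1  11-01  111-1  1111-
Unchecked terms (primes): -0001, 0011-, 01010, 1-001, 100-1, 11-01, 111-1, 1111-
Minterm coverage:
  m1 ⊆ -0001 [E]
  m6 ⊆ 0011- [E]
  m7 ⊆ 0011- [E]
  m10 ⊆ 01010 [E]
  m17 ⊆ -0001,1-001,100-1
  m19 ⊆ 100-1 [E]
  m25 ⊆ 1-001,11-01
  m29 ⊆ 11-01,111-1
  m30 ⊆ 1111- [E]
  m31 ⊆ 111-1,1111-
E = {-0001, 0011-, 01010, 100-1, 1111-}

5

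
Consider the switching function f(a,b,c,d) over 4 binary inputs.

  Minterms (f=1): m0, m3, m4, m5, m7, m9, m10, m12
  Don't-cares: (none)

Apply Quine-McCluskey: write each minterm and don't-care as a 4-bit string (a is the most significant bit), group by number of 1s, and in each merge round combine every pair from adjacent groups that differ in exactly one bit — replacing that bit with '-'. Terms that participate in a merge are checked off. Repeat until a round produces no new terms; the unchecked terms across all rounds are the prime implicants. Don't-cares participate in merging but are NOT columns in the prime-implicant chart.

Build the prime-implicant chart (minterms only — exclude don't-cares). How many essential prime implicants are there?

5

Round 0: 0000✓ 0011✓ 0100✓ 0101✓ 0111✓ 1001 1010 1100✓
Round 1: -100 0-00 0-11 01-1 010-
PIs = {-100, 0-00, 0-11, 01-1, 010-, 1001, 1010}
Coverage chart:
  m0: 0-00 ←essential
  m3: 0-11 ←essential
  m4: -100,0-00,010-
  m5: 01-1,010-
  m7: 0-11,01-1
  m9: 1001 ←essential
  m10: 1010 ←essential
  m12: -100 ←essential
Essential: -100, 0-00, 0-11, 1001, 1010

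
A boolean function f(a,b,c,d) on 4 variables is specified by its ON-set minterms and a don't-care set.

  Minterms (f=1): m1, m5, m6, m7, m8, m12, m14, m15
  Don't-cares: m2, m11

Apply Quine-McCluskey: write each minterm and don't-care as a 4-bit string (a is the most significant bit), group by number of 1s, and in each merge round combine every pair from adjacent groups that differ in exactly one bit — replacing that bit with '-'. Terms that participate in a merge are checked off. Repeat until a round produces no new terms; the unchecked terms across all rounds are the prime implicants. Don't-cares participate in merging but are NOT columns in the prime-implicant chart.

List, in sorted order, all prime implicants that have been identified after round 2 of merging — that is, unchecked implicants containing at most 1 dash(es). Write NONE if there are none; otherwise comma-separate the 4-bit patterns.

0-01, 0-10, 01-1, 1-00, 1-11, 11-0

size-2^0 implicants → 0001(✓)  0010(✓)  0101(✓)  0110(✓)  0111(✓)  1000(✓)  1011(✓)  1100(✓)  1110(✓)  1111(✓)
size-2^1 implicants → -110(✓)  -111(✓)  0-01  0-10  01-1  011-(✓)  1-00  1-11  11-0  111-(✓)
size-2^2 implicants → -11-
Unchecked terms (primes): -11-, 0-01, 0-10, 01-1, 1-00, 1-11, 11-0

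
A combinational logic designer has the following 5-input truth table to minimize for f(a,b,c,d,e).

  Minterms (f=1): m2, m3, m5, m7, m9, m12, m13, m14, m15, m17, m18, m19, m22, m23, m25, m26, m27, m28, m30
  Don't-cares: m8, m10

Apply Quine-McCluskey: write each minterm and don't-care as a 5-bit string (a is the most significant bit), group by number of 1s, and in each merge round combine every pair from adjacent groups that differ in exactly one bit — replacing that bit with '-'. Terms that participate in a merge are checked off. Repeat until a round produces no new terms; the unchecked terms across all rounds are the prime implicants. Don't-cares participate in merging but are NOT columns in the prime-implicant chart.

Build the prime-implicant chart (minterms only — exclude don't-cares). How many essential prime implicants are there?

[col 0] 00010*, 00011*, 00101*, 00111*, 01000*, 01001*, 01010*, 01100*, 01101*, 01110*, 01111*, 10001*, 10010*, 10011*, 10110*, 10111*, 11001*, 11010*, 11011*, 11100*, 11110*
[col 1] -0010*, -0011*, -0111*, -1001, -1010*, -1100*, -1110*, 0-010*, 0-101*, 0-111*, 00-11*, 0001-*, 001-1*, 01-00*, 01-01*, 01-10*, 010-0*, 0100-*, 011-0*, 011-1*, 0110-*, 0111-*, 1-001*, 1-010*, 1-011*, 1-110*, 10-10*, 10-11*, 100-1*, 1001-*, 1011-*, 11-10*, 110-1*, 1101-*, 111-0*
[col 2] --010, -0-11, -001-, -1-10, -11-0, 0-1-1, 01--0, 01-0-, 011--, 1--10, 1-0-1, 1-01-, 10-1-
Prime implicants: --010, -0-11, -001-, -1-10, -1001, -11-0, 0-1-1, 01--0, 01-0-, 011--, 1--10, 1-0-1, 1-01-, 10-1-
PI chart (minterm → PIs covering it):
  2 | --010,-001-
  3 | -0-11,-001-
  5 | 0-1-1  (sole → essential)
  7 | -0-11,0-1-1
  9 | -1001,01-0-
  12 | -11-0,01--0,01-0-,011--
  13 | 0-1-1,01-0-,011--
  14 | -1-10,-11-0,01--0,011--
  15 | 0-1-1,011--
  17 | 1-0-1  (sole → essential)
  18 | --010,-001-,1--10,1-01-,10-1-
  19 | -0-11,-001-,1-0-1,1-01-,10-1-
  22 | 1--10,10-1-
  23 | -0-11,10-1-
  25 | -1001,1-0-1
  26 | --010,-1-10,1--10,1-01-
  27 | 1-0-1,1-01-
  28 | -11-0  (sole → essential)
  30 | -1-10,-11-0,1--10
Essential prime implicants: -11-0, 0-1-1, 1-0-1

3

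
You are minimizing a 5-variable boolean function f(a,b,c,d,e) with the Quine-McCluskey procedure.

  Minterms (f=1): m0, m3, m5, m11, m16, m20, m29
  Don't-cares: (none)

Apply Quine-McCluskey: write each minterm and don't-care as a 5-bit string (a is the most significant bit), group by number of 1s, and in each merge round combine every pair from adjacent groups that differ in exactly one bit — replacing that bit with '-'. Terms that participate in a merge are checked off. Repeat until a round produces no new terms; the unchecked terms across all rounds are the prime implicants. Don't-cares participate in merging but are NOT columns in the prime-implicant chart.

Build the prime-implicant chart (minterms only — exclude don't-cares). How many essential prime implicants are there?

[col 0] 00000*, 00011*, 00101, 01011*, 10000*, 10100*, 11101
[col 1] -0000, 0-011, 10-00
Prime implicants: -0000, 0-011, 00101, 10-00, 11101
PI chart (minterm → PIs covering it):
  0 | -0000  (sole → essential)
  3 | 0-011  (sole → essential)
  5 | 00101  (sole → essential)
  11 | 0-011  (sole → essential)
  16 | -0000,10-00
  20 | 10-00  (sole → essential)
  29 | 11101  (sole → essential)
Essential prime implicants: -0000, 0-011, 00101, 10-00, 11101

5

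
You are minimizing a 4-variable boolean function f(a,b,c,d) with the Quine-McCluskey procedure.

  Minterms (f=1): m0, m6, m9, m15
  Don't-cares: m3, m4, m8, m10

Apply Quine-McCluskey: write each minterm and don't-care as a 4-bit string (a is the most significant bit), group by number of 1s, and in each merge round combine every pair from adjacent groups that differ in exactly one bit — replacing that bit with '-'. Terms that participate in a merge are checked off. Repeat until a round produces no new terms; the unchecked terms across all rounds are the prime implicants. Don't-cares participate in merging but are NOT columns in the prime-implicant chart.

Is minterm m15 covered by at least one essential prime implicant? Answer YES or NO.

YES

size-2^0 implicants → 0000(✓)  0011  0100(✓)  0110(✓)  1000(✓)  1001(✓)  1010(✓)  1111
size-2^1 implicants → -000  0-00  01-0  10-0  100-
Unchecked terms (primes): -000, 0-00, 0011, 01-0, 10-0, 100-, 1111
Minterm coverage:
  m0 ⊆ -000,0-00
  m6 ⊆ 01-0 [E]
  m9 ⊆ 100- [E]
  m15 ⊆ 1111 [E]
E = {01-0, 100-, 1111}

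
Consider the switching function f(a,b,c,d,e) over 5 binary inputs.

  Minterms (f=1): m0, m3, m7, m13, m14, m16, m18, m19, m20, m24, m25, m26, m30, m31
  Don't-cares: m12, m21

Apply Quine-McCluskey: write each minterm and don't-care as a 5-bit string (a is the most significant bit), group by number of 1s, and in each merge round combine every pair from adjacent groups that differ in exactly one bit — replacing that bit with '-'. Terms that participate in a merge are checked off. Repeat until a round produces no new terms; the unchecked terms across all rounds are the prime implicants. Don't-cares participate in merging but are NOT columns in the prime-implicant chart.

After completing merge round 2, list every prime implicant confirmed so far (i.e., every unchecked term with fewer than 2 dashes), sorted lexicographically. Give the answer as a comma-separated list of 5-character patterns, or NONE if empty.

-0000, -0011, -1110, 00-11, 011-0, 0110-, 10-00, 1001-, 1010-, 11-10, 1100-, 1111-

size-2^0 implicants → 00000(✓)  00011(✓)  00111(✓)  01100(✓)  01101(✓)  01110(✓)  10000(✓)  10010(✓)  10011(✓)  10100(✓)  10101(✓)  11000(✓)  11001(✓)  11010(✓)  11110(✓)  11111(✓)
size-2^1 implicants → -0000  -0011  -1110  00-11  011-0  0110-  1-000(✓)  1-010(✓)  10-00  100-0(✓)  1001-  1010-  11-10  110-0(✓)  1100-  1111-
size-2^2 implicants → 1-0-0
Unchecked terms (primes): -0000, -0011, -1110, 00-11, 011-0, 0110-, 1-0-0, 10-00, 1001-, 1010-, 11-10, 1100-, 1111-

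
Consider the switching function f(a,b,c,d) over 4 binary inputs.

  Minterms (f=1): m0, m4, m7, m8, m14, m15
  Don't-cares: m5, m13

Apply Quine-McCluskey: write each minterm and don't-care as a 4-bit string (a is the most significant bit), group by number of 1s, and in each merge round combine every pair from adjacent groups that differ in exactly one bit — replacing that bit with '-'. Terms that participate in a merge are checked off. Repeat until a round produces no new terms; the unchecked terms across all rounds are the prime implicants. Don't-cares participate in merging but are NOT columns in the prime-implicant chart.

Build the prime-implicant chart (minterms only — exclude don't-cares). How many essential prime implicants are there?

Round 0: 0000✓ 0100✓ 0101✓ 0111✓ 1000✓ 1101✓ 1110✓ 1111✓
Round 1: -000 -101✓ -111✓ 0-00 01-1✓ 010- 11-1✓ 111-
Round 2: -1-1
PIs = {-000, -1-1, 0-00, 010-, 111-}
Coverage chart:
  m0: -000,0-00
  m4: 0-00,010-
  m7: -1-1 ←essential
  m8: -000 ←essential
  m14: 111- ←essential
  m15: -1-1,111-
Essential: -000, -1-1, 111-

3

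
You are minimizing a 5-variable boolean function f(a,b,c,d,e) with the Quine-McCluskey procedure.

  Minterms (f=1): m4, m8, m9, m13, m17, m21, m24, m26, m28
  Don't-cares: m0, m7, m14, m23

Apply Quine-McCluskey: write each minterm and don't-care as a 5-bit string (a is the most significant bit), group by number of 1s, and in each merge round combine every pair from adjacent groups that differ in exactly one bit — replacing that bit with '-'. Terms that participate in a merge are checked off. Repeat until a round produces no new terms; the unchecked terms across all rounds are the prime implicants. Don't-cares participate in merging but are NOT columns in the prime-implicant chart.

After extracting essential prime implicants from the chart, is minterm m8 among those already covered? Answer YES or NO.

NO

[col 0] 00000*, 00100*, 00111*, 01000*, 01001*, 01101*, 01110, 10001*, 10101*, 10111*, 11000*, 11010*, 11100*
[col 1] -0111, -1000, 0-000, 00-00, 01-01, 0100-, 10-01, 101-1, 11-00, 110-0
Prime implicants: -0111, -1000, 0-000, 00-00, 01-01, 0100-, 01110, 10-01, 101-1, 11-00, 110-0
PI chart (minterm → PIs covering it):
  4 | 00-00  (sole → essential)
  8 | -1000,0-000,0100-
  9 | 01-01,0100-
  13 | 01-01  (sole → essential)
  17 | 10-01  (sole → essential)
  21 | 10-01,101-1
  24 | -1000,11-00,110-0
  26 | 110-0  (sole → essential)
  28 | 11-00  (sole → essential)
Essential prime implicants: 00-00, 01-01, 10-01, 11-00, 110-0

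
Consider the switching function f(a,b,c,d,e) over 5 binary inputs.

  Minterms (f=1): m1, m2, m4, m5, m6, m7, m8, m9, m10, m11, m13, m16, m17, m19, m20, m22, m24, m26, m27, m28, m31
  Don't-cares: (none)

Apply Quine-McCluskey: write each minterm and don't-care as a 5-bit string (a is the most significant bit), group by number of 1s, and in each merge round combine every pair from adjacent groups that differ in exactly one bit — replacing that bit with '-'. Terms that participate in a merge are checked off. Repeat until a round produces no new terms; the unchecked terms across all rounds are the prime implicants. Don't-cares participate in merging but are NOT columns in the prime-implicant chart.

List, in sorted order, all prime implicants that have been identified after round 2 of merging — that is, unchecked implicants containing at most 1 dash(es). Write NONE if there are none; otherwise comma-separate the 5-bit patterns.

-0001, 0-010, 00-10, 1-011, 100-1, 1000-, 11-11

Round 0: 00001✓ 00010✓ 00100✓ 00101✓ 00110✓ 00111✓ 01000✓ 01001✓ 01010✓ 01011✓ 01101✓ 10000✓ 10001✓ 10011✓ 10100✓ 10110✓ 11000✓ 11010✓ 11011✓ 11100✓ 11111✓
Round 1: -0001 -0100✓ -0110✓ -1000✓ -1010✓ -1011✓ 0-001✓ 0-010 0-101✓ 00-01✓ 00-10 001-0✓ 001-1✓ 0010-✓ 0011-✓ 01-01✓ 010-0✓ 010-1✓ 0100-✓ 0101-✓ 1-000✓ 1-011 1-100✓ 10-00✓ 100-1 1000- 101-0✓ 11-00✓ 11-11 110-0✓ 1101-✓
Round 2: -01-0 -10-0 -101- 0--01 001-- 010-- 1--00
PIs = {-0001, -01-0, -10-0, -101-, 0--01, 0-010, 00-10, 001--, 010--, 1--00, 1-011, 100-1, 1000-, 11-11}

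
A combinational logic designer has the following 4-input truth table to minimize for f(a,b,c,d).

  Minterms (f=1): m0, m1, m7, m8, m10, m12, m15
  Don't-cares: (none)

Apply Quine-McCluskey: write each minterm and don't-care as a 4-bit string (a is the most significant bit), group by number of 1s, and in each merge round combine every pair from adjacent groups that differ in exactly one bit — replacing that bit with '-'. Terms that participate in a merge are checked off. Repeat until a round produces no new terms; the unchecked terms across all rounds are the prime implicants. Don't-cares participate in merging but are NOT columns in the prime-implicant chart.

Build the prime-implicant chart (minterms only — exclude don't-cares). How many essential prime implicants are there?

4

Round 0: 0000✓ 0001✓ 0111✓ 1000✓ 1010✓ 1100✓ 1111✓
Round 1: -000 -111 000- 1-00 10-0
PIs = {-000, -111, 000-, 1-00, 10-0}
Coverage chart:
  m0: -000,000-
  m1: 000- ←essential
  m7: -111 ←essential
  m8: -000,1-00,10-0
  m10: 10-0 ←essential
  m12: 1-00 ←essential
  m15: -111 ←essential
Essential: -111, 000-, 1-00, 10-0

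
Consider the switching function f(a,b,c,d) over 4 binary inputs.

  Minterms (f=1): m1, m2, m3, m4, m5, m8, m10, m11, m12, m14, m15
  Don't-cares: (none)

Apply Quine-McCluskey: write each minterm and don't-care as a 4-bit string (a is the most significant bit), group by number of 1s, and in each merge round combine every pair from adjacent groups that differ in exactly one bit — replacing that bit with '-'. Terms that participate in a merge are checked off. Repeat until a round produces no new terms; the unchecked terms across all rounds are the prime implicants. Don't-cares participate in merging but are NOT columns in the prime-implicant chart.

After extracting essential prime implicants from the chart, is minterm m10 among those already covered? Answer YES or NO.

YES

[col 0] 0001*, 0010*, 0011*, 0100*, 0101*, 1000*, 1010*, 1011*, 1100*, 1110*, 1111*
[col 1] -010*, -011*, -100, 0-01, 00-1, 001-*, 010-, 1-00*, 1-10*, 1-11*, 10-0*, 101-*, 11-0*, 111-*
[col 2] -01-, 1--0, 1-1-
Prime implicants: -01-, -100, 0-01, 00-1, 010-, 1--0, 1-1-
PI chart (minterm → PIs covering it):
  1 | 0-01,00-1
  2 | -01-  (sole → essential)
  3 | -01-,00-1
  4 | -100,010-
  5 | 0-01,010-
  8 | 1--0  (sole → essential)
  10 | -01-,1--0,1-1-
  11 | -01-,1-1-
  12 | -100,1--0
  14 | 1--0,1-1-
  15 | 1-1-  (sole → essential)
Essential prime implicants: -01-, 1--0, 1-1-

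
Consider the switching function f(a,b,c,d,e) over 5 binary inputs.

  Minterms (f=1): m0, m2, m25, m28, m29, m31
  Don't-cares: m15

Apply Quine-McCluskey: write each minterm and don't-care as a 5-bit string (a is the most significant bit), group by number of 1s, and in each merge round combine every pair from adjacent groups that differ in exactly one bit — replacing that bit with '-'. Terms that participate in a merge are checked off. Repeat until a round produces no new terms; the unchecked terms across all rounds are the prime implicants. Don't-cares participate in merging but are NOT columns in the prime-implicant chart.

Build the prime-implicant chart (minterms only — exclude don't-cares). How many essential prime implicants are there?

Round 0: 00000✓ 00010✓ 01111✓ 11001✓ 11100✓ 11101✓ 11111✓
Round 1: -1111 000-0 11-01 111-1 1110-
PIs = {-1111, 000-0, 11-01, 111-1, 1110-}
Coverage chart:
  m0: 000-0 ←essential
  m2: 000-0 ←essential
  m25: 11-01 ←essential
  m28: 1110- ←essential
  m29: 11-01,111-1,1110-
  m31: -1111,111-1
Essential: 000-0, 11-01, 1110-

3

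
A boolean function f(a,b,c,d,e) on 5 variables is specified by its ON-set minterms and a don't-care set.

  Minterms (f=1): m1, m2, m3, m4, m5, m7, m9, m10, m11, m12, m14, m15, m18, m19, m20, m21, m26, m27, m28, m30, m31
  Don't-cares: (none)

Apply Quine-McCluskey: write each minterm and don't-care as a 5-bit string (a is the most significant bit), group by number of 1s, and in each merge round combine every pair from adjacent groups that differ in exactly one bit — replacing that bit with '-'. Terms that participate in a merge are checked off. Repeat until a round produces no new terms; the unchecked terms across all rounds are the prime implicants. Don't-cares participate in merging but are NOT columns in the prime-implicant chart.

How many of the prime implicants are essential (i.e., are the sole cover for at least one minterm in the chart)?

Round 0: 00001✓ 00010✓ 00011✓ 00100✓ 00101✓ 00111✓ 01001✓ 01010✓ 01011✓ 01100✓ 01110✓ 01111✓ 10010✓ 10011✓ 10100✓ 10101✓ 11010✓ 11011✓ 11100✓ 11110✓ 11111✓
Round 1: -0010✓ -0011✓ -0100✓ -0101✓ -1010✓ -1011✓ -1100✓ -1110✓ -1111✓ 0-001✓ 0-010✓ 0-011✓ 0-100✓ 0-111✓ 00-01✓ 00-11✓ 000-1✓ 0001-✓ 001-1✓ 0010-✓ 01-10✓ 01-11✓ 010-1✓ 0101-✓ 011-0✓ 0111-✓ 1-010✓ 1-011✓ 1-100✓ 1001-✓ 1010-✓ 11-10✓ 11-11✓ 1101-✓ 111-0✓ 1111-✓
Round 2: --010✓ --011✓ --100 -001-✓ -010- -1-10✓ -1-11✓ -101-✓ -11-0 -111-✓ 0--11 0-0-1 0-01-✓ 00--1 01-1-✓ 1-01-✓ 11-1-✓
Round 3: --01- -1-1-
PIs = {--01-, --100, -010-, -1-1-, -11-0, 0--11, 0-0-1, 00--1}
Coverage chart:
  m1: 0-0-1,00--1
  m2: --01- ←essential
  m3: --01-,0--11,0-0-1,00--1
  m4: --100,-010-
  m5: -010-,00--1
  m7: 0--11,00--1
  m9: 0-0-1 ←essential
  m10: --01-,-1-1-
  m11: --01-,-1-1-,0--11,0-0-1
  m12: --100,-11-0
  m14: -1-1-,-11-0
  m15: -1-1-,0--11
  m18: --01- ←essential
  m19: --01- ←essential
  m20: --100,-010-
  m21: -010- ←essential
  m26: --01-,-1-1-
  m27: --01-,-1-1-
  m28: --100,-11-0
  m30: -1-1-,-11-0
  m31: -1-1- ←essential
Essential: --01-, -010-, -1-1-, 0-0-1

4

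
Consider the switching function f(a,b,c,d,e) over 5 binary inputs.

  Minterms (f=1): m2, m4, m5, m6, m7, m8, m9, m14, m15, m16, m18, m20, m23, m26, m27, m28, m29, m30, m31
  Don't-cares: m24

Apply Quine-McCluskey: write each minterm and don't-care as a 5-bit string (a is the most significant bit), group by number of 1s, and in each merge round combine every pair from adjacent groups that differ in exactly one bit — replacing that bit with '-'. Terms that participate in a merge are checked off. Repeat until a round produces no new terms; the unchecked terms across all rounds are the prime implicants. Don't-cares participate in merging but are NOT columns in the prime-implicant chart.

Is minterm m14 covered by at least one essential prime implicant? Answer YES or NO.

NO

Round 0: 00010✓ 00100✓ 00101✓ 00110✓ 00111✓ 01000✓ 01001✓ 01110✓ 01111✓ 10000✓ 10010✓ 10100✓ 10111✓ 11000✓ 11010✓ 11011✓ 11100✓ 11101✓ 11110✓ 11111✓
Round 1: -0010 -0100 -0111✓ -1000 -1110✓ -1111✓ 0-110✓ 0-111✓ 00-10 001-0✓ 001-1✓ 0010-✓ 0011-✓ 0100- 0111-✓ 1-000✓ 1-010✓ 1-100✓ 1-111✓ 10-00✓ 100-0✓ 11-00✓ 11-10✓ 11-11✓ 110-0✓ 1101-✓ 111-0✓ 111-1✓ 1110-✓ 1111-✓
Round 2: --111 -111- 0-11- 001-- 1--00 1-0-0 11--0 11-1- 111--
PIs = {--111, -0010, -0100, -1000, -111-, 0-11-, 00-10, 001--, 0100-, 1--00, 1-0-0, 11--0, 11-1-, 111--}
Coverage chart:
  m2: -0010,00-10
  m4: -0100,001--
  m5: 001-- ←essential
  m6: 0-11-,00-10,001--
  m7: --111,0-11-,001--
  m8: -1000,0100-
  m9: 0100- ←essential
  m14: -111-,0-11-
  m15: --111,-111-,0-11-
  m16: 1--00,1-0-0
  m18: -0010,1-0-0
  m20: -0100,1--00
  m23: --111 ←essential
  m26: 1-0-0,11--0,11-1-
  m27: 11-1- ←essential
  m28: 1--00,11--0,111--
  m29: 111-- ←essential
  m30: -111-,11--0,11-1-,111--
  m31: --111,-111-,11-1-,111--
Essential: --111, 001--, 0100-, 11-1-, 111--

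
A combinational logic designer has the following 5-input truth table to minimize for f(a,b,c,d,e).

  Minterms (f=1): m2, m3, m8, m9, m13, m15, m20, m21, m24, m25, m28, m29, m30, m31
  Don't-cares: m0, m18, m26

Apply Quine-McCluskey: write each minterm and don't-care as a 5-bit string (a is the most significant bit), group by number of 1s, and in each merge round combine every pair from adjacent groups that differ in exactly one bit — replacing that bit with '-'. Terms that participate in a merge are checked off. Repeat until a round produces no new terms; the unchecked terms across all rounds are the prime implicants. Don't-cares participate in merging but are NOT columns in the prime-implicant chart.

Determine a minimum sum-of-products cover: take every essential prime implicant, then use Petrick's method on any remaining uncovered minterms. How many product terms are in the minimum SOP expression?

5

Round 0: 00000✓ 00010✓ 00011✓ 01000✓ 01001✓ 01101✓ 01111✓ 10010✓ 10100✓ 10101✓ 11000✓ 11001✓ 11010✓ 11100✓ 11101✓ 11110✓ 11111✓
Round 1: -0010 -1000✓ -1001✓ -1101✓ -1111✓ 0-000 000-0 0001- 01-01✓ 0100-✓ 011-1✓ 1-010 1-100✓ 1-101✓ 1010-✓ 11-00✓ 11-01✓ 11-10✓ 110-0✓ 1100-✓ 111-0✓ 111-1✓ 1110-✓ 1111-✓
Round 2: -1-01 -100- -11-1 1-10- 11--0 11-0- 111--
PIs = {-0010, -1-01, -100-, -11-1, 0-000, 000-0, 0001-, 1-010, 1-10-, 11--0, 11-0-, 111--}
Coverage chart:
  m2: -0010,000-0,0001-
  m3: 0001- ←essential
  m8: -100-,0-000
  m9: -1-01,-100-
  m13: -1-01,-11-1
  m15: -11-1 ←essential
  m20: 1-10- ←essential
  m21: 1-10- ←essential
  m24: -100-,11--0,11-0-
  m25: -1-01,-100-,11-0-
  m28: 1-10-,11--0,11-0-,111--
  m29: -1-01,-11-1,1-10-,11-0-,111--
  m30: 11--0,111--
  m31: -11-1,111--
Essential: -11-1, 0001-, 1-10-
Petrick residual → -100-, 11--0
Min cover (5 terms): bc'd' + bce + a'b'c'd + acd' + abe'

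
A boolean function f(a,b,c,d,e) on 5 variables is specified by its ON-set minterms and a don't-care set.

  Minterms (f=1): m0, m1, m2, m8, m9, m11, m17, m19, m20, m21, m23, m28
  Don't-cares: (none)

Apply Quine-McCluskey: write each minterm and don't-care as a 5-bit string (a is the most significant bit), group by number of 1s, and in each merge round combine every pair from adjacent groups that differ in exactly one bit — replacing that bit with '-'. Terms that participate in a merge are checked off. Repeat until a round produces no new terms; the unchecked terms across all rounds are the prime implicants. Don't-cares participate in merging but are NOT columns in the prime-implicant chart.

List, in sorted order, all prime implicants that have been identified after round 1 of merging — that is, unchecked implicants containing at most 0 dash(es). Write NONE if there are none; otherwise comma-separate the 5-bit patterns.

size-2^0 implicants → 00000(✓)  00001(✓)  00010(✓)  01000(✓)  01001(✓)  01011(✓)  10001(✓)  10011(✓)  10100(✓)  10101(✓)  10111(✓)  11100(✓)
size-2^1 implicants → -0001  0-000(✓)  0-001(✓)  000-0  0000-(✓)  010-1  0100-(✓)  1-100  10-01(✓)  10-11(✓)  100-1(✓)  101-1(✓)  1010-
size-2^2 implicants → 0-00-  10--1
Unchecked terms (primes): -0001, 0-00-, 000-0, 010-1, 1-100, 10--1, 1010-

NONE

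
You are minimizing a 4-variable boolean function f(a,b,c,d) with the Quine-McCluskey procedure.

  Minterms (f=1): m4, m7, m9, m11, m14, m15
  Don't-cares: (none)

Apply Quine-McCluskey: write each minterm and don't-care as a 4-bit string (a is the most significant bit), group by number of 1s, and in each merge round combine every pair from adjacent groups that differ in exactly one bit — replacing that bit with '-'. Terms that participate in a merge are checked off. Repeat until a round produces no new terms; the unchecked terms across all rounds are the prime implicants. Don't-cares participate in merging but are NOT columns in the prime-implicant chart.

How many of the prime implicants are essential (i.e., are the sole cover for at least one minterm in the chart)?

size-2^0 implicants → 0100  0111(✓)  1001(✓)  1011(✓)  1110(✓)  1111(✓)
size-2^1 implicants → -111  1-11  10-1  111-
Unchecked terms (primes): -111, 0100, 1-11, 10-1, 111-
Minterm coverage:
  m4 ⊆ 0100 [E]
  m7 ⊆ -111 [E]
  m9 ⊆ 10-1 [E]
  m11 ⊆ 1-11,10-1
  m14 ⊆ 111- [E]
  m15 ⊆ -111,1-11,111-
E = {-111, 0100, 10-1, 111-}

4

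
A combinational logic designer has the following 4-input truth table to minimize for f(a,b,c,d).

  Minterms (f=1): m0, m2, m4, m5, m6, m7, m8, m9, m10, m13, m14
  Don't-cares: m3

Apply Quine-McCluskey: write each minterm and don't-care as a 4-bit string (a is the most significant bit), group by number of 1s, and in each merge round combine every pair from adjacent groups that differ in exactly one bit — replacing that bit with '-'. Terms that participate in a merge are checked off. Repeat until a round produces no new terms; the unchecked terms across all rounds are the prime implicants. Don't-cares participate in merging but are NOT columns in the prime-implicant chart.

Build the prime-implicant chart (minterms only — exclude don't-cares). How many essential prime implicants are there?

1

size-2^0 implicants → 0000(✓)  0010(✓)  0011(✓)  0100(✓)  0101(✓)  0110(✓)  0111(✓)  1000(✓)  1001(✓)  1010(✓)  1101(✓)  1110(✓)
size-2^1 implicants → -000(✓)  -010(✓)  -101  -110(✓)  0-00(✓)  0-10(✓)  0-11(✓)  00-0(✓)  001-(✓)  01-0(✓)  01-1(✓)  010-(✓)  011-(✓)  1-01  1-10(✓)  10-0(✓)  100-
size-2^2 implicants → --10  -0-0  0--0  0-1-  01--
Unchecked terms (primes): --10, -0-0, -101, 0--0, 0-1-, 01--, 1-01, 100-
Minterm coverage:
  m0 ⊆ -0-0,0--0
  m2 ⊆ --10,-0-0,0--0,0-1-
  m4 ⊆ 0--0,01--
  m5 ⊆ -101,01--
  m6 ⊆ --10,0--0,0-1-,01--
  m7 ⊆ 0-1-,01--
  m8 ⊆ -0-0,100-
  m9 ⊆ 1-01,100-
  m10 ⊆ --10,-0-0
  m13 ⊆ -101,1-01
  m14 ⊆ --10 [E]
E = {--10}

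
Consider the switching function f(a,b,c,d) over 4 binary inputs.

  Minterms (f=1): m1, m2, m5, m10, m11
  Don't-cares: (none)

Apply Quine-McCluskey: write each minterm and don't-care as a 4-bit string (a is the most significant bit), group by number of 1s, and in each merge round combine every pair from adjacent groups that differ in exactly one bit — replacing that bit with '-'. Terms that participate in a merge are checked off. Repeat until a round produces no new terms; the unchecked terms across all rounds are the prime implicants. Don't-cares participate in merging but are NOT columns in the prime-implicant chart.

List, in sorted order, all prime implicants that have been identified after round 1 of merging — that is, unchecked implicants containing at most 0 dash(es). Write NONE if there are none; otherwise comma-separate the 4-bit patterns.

NONE

Round 0: 0001✓ 0010✓ 0101✓ 1010✓ 1011✓
Round 1: -010 0-01 101-
PIs = {-010, 0-01, 101-}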